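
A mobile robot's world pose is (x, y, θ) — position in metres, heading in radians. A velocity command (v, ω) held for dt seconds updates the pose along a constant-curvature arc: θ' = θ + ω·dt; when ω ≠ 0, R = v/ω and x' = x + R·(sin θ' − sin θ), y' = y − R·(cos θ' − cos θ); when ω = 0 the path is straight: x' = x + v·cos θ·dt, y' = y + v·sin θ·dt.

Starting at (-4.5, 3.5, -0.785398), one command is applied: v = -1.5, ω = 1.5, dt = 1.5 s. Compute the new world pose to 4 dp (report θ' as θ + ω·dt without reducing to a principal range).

(-6.2015, 2.8989, 1.4646)

θ' = -0.7854 + 1.5·1.5 = 1.4646
R = v/ω = -1.5/1.5 = -1.0000
x' = -4.5 + -1.0000·(sin 1.4646 − sin -0.7854) = -6.2015
y' = 3.5 − -1.0000·(cos 1.4646 − cos -0.7854) = 2.8989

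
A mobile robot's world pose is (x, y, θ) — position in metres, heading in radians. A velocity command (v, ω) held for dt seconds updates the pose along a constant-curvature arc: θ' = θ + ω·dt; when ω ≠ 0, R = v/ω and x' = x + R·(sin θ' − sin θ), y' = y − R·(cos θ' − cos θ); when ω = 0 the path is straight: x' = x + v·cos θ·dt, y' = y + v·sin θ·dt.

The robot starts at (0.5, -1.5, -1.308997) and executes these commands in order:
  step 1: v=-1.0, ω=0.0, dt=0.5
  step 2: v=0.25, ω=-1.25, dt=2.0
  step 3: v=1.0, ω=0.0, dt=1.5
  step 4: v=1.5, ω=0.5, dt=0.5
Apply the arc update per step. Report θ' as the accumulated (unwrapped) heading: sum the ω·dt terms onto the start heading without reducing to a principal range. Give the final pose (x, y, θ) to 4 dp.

(-1.7652, 0.0887, -3.5590)

step 1: θ'=-1.3090 (straight) → pose (0.3706, -1.0170, -1.3090)
step 2: θ'=-3.8090 (R=-0.2000) → pose (0.0536, -1.2259, -3.8090)
step 3: θ'=-3.8090 (straight) → pose (-1.1245, -0.2975, -3.8090)
step 4: θ'=-3.5590 (R=3.0000) → pose (-1.7652, 0.0887, -3.5590)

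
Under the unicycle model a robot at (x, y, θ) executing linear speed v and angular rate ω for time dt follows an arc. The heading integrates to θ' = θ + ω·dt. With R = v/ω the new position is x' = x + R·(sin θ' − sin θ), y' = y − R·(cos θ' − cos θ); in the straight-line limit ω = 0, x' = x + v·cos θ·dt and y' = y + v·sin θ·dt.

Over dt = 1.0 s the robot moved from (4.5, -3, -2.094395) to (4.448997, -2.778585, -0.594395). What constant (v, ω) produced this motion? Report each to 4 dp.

Δθ = -0.594395 − -2.094395 = 1.500000
ω = Δθ/dt = 1.500000/1.0 = 1.5000
R = −Δy/(cos θ' − cos θ) = -0.1667
v = R·ω = -0.1667·1.5000 = -0.2500

v = -0.2500, ω = 1.5000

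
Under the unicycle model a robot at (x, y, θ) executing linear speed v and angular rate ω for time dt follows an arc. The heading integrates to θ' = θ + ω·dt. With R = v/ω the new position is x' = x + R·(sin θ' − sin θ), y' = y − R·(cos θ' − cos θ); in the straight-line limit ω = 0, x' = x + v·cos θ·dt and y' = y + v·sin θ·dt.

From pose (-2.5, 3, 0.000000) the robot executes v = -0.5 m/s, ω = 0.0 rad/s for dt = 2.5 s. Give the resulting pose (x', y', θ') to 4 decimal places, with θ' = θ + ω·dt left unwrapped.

θ' = 0.0000 + 0.0·2.5 = 0.0000
ω = 0 → straight: x' = -2.5 + -0.5·cos(0.0000)·2.5 = -3.7500
y' = 3 + -0.5·sin(0.0000)·2.5 = 3.0000

(-3.7500, 3.0000, 0.0000)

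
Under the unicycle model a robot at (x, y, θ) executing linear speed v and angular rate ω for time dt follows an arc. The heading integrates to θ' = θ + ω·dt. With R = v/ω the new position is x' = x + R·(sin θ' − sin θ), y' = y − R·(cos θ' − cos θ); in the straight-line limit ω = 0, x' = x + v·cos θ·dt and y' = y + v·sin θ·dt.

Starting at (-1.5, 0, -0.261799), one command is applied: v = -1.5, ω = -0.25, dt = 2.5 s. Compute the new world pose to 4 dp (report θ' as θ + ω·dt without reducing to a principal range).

θ' = -0.2618 + -0.25·2.5 = -0.8868
R = v/ω = -1.5/-0.25 = 6.0000
x' = -1.5 + 6.0000·(sin -0.8868 − sin -0.2618) = -4.5974
y' = 0 − 6.0000·(cos -0.8868 − cos -0.2618) = 2.0042

(-4.5974, 2.0042, -0.8868)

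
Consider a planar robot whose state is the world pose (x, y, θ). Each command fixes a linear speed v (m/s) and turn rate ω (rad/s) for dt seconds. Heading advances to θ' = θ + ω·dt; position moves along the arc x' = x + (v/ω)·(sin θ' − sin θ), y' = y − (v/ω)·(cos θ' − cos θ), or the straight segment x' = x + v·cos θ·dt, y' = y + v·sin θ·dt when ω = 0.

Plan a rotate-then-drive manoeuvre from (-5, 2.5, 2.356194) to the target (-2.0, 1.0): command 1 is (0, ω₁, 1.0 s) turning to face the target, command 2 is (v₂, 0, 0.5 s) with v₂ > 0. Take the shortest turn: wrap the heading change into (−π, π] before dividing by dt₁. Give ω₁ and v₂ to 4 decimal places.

ω₁ = -2.8198, v₂ = 6.7082

heading to target = atan2(1−2.5, -2−-5) = -0.4636
Δθ = wrap(-0.4636 − 2.3562) = -2.8198; ω₁ = Δθ/dt₁ = -2.8198
distance = √((-2−-5)² + (1−2.5)²) = 3.3541; v₂ = distance/dt₂ = 6.7082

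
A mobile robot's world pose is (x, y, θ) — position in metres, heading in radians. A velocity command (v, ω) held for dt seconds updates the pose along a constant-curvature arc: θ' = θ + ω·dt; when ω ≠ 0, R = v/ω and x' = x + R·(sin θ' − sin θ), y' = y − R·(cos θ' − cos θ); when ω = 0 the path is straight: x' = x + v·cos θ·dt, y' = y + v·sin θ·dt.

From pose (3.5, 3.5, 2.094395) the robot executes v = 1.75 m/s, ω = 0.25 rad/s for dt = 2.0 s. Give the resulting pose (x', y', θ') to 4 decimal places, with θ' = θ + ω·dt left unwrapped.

(1.0799, 5.9779, 2.5944)

θ' = 2.0944 + 0.25·2.0 = 2.5944
R = v/ω = 1.75/0.25 = 7.0000
x' = 3.5 + 7.0000·(sin 2.5944 − sin 2.0944) = 1.0799
y' = 3.5 − 7.0000·(cos 2.5944 − cos 2.0944) = 5.9779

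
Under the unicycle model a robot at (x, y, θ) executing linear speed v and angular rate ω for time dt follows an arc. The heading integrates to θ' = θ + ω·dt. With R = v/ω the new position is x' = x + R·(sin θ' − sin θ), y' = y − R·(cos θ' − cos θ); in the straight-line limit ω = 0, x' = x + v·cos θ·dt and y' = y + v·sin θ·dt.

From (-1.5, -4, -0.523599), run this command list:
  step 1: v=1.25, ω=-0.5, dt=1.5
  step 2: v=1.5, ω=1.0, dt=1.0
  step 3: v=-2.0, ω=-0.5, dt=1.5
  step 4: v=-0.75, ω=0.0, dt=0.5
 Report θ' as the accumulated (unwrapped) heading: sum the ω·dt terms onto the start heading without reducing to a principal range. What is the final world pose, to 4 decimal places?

(-1.8609, -4.3476, -1.0236)

step 1: θ'=-1.2736 (R=-2.5000) → pose (-0.3596, -5.4330, -1.2736)
step 2: θ'=-0.2736 (R=1.5000) → pose (0.6693, -6.4379, -0.2736)
step 3: θ'=-1.0236 (R=4.0000) → pose (-1.6658, -4.6679, -1.0236)
step 4: θ'=-1.0236 (straight) → pose (-1.8609, -4.3476, -1.0236)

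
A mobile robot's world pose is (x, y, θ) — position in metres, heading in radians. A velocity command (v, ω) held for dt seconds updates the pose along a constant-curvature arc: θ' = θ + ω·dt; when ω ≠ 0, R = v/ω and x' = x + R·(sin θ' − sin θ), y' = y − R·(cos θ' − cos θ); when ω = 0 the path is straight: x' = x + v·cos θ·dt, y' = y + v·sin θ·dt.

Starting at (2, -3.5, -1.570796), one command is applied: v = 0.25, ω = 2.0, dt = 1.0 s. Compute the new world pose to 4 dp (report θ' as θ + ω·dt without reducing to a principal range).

θ' = -1.5708 + 2.0·1.0 = 0.4292
R = v/ω = 0.25/2.0 = 0.1250
x' = 2 + 0.1250·(sin 0.4292 − sin -1.5708) = 2.1770
y' = -3.5 − 0.1250·(cos 0.4292 − cos -1.5708) = -3.6137

(2.1770, -3.6137, 0.4292)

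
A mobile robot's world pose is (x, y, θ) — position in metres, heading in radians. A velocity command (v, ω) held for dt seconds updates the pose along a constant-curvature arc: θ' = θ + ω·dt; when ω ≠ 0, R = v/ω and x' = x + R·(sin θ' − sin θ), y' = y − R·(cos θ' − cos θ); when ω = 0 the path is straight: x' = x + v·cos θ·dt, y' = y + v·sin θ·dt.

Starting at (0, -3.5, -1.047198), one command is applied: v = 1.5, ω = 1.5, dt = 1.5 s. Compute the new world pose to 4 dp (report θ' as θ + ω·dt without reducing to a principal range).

(1.7991, -3.3597, 1.2028)

θ' = -1.0472 + 1.5·1.5 = 1.2028
R = v/ω = 1.5/1.5 = 1.0000
x' = 0 + 1.0000·(sin 1.2028 − sin -1.0472) = 1.7991
y' = -3.5 − 1.0000·(cos 1.2028 − cos -1.0472) = -3.3597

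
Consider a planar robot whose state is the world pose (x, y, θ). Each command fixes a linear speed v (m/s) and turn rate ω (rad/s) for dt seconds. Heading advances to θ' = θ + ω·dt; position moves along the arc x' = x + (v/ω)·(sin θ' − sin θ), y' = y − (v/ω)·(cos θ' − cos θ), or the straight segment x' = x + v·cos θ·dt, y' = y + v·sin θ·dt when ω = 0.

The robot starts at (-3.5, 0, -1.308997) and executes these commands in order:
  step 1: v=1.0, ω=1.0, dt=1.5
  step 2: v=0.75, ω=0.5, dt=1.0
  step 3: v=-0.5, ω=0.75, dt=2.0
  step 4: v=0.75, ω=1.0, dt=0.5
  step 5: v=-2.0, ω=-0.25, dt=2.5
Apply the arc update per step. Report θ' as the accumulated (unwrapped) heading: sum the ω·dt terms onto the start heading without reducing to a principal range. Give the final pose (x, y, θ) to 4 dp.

step 1: θ'=0.1910 (R=1.0000) → pose (-2.3442, -0.7230, 0.1910)
step 2: θ'=0.6910 (R=1.5000) → pose (-1.6730, -0.4062, 0.6910)
step 3: θ'=2.1910 (R=-0.6667) → pose (-1.7907, -1.3074, 2.1910)
step 4: θ'=2.6910 (R=0.7500) → pose (-2.0744, -1.0682, 2.6910)
step 5: θ'=2.0660 (R=8.0000) → pose (1.4806, -4.4680, 2.0660)

(1.4806, -4.4680, 2.0660)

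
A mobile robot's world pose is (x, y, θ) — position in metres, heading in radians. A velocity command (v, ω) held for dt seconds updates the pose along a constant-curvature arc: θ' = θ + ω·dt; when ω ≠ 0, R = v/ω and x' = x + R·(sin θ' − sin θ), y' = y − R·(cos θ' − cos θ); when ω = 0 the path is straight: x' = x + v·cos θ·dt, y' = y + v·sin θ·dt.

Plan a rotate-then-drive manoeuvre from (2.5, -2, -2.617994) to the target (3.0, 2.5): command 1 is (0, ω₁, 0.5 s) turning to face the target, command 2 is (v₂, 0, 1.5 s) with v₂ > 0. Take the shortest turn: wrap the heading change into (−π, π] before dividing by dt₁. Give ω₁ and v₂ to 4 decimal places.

heading to target = atan2(2.5−-2, 3−2.5) = 1.4601
Δθ = wrap(1.4601 − -2.6180) = -2.2051; ω₁ = Δθ/dt₁ = -4.4101
distance = √((3−2.5)² + (2.5−-2)²) = 4.5277; v₂ = distance/dt₂ = 3.0185

ω₁ = -4.4101, v₂ = 3.0185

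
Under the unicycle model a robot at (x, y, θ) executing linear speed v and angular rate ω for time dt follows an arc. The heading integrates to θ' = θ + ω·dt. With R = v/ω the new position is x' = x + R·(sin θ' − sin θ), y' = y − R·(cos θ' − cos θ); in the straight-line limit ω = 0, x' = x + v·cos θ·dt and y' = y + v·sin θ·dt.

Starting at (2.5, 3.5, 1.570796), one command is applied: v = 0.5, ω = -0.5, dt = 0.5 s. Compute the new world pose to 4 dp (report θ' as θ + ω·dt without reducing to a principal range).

(2.5311, 3.7474, 1.3208)

θ' = 1.5708 + -0.5·0.5 = 1.3208
R = v/ω = 0.5/-0.5 = -1.0000
x' = 2.5 + -1.0000·(sin 1.3208 − sin 1.5708) = 2.5311
y' = 3.5 − -1.0000·(cos 1.3208 − cos 1.5708) = 3.7474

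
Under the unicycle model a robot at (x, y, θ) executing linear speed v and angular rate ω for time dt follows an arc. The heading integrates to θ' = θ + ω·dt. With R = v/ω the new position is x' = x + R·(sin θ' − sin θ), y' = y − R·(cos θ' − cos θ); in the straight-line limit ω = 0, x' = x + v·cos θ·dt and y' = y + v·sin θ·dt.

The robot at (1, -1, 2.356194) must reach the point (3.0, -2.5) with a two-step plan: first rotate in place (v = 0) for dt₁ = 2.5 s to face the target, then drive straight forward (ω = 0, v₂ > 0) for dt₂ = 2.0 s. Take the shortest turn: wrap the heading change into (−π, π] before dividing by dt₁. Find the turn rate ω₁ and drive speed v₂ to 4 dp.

ω₁ = -1.1999, v₂ = 1.2500

heading to target = atan2(-2.5−-1, 3−1) = -0.6435
Δθ = wrap(-0.6435 − 2.3562) = -2.9997; ω₁ = Δθ/dt₁ = -1.1999
distance = √((3−1)² + (-2.5−-1)²) = 2.5000; v₂ = distance/dt₂ = 1.2500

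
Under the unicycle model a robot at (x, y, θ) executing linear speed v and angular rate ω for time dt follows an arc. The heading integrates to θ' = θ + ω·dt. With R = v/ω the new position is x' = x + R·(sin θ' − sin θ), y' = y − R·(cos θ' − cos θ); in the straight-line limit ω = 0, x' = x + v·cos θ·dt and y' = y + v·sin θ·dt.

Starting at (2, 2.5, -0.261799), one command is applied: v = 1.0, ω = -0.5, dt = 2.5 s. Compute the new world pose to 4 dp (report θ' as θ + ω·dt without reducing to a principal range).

θ' = -0.2618 + -0.5·2.5 = -1.5118
R = v/ω = 1.0/-0.5 = -2.0000
x' = 2 + -2.0000·(sin -1.5118 − sin -0.2618) = 3.4789
y' = 2.5 − -2.0000·(cos -1.5118 − cos -0.2618) = 0.6861

(3.4789, 0.6861, -1.5118)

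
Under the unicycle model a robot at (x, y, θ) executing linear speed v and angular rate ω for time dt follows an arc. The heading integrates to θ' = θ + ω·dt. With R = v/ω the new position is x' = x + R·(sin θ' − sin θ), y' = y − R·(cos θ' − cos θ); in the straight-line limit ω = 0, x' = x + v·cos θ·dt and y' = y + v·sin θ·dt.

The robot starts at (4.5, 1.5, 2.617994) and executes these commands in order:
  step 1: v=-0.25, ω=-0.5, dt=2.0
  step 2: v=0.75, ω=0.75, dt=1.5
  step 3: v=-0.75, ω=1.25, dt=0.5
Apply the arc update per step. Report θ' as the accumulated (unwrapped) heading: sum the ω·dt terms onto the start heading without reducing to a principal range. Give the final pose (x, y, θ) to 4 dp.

(4.5062, 1.9333, 3.3680)

step 1: θ'=1.6180 (R=0.5000) → pose (4.7494, 1.0906, 1.6180)
step 2: θ'=2.7430 (R=1.0000) → pose (4.1387, 1.9650, 2.7430)
step 3: θ'=3.3680 (R=-0.6000) → pose (4.5062, 1.9333, 3.3680)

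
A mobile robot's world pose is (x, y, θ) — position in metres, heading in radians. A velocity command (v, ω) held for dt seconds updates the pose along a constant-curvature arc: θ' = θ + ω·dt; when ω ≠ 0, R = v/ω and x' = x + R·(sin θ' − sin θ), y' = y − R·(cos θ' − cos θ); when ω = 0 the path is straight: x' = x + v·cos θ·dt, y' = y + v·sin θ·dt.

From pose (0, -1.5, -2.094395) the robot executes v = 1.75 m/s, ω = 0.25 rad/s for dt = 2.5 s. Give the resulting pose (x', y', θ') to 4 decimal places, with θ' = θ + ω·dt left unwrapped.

θ' = -2.0944 + 0.25·2.5 = -1.4694
R = v/ω = 1.75/0.25 = 7.0000
x' = 0 + 7.0000·(sin -1.4694 − sin -2.0944) = -0.9019
y' = -1.5 − 7.0000·(cos -1.4694 − cos -2.0944) = -5.7086

(-0.9019, -5.7086, -1.4694)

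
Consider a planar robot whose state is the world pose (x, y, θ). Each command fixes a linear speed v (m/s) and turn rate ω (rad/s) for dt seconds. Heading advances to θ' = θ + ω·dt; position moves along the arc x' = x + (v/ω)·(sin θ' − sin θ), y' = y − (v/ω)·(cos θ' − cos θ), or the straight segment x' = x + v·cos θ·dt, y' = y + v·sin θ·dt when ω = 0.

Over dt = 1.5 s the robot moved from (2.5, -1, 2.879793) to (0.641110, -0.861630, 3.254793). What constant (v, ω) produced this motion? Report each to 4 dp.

Δθ = 3.254793 − 2.879793 = 0.375000
ω = Δθ/dt = 0.375000/1.5 = 0.2500
R = Δx/(sin θ' − sin θ) = 5.0000
v = R·ω = 5.0000·0.2500 = 1.2500

v = 1.2500, ω = 0.2500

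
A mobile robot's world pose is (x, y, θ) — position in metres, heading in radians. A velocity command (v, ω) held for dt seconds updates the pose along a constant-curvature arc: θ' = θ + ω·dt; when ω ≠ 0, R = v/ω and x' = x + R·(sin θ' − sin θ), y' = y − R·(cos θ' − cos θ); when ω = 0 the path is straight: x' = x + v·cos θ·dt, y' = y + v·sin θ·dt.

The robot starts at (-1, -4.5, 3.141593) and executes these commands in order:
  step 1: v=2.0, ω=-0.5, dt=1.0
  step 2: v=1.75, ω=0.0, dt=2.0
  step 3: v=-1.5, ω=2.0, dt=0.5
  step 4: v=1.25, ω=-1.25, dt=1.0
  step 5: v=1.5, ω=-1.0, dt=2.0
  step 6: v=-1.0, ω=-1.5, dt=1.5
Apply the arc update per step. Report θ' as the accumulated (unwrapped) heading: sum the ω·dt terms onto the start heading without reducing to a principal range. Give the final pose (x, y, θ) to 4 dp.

(-6.8749, 1.1028, -1.8584)

step 1: θ'=2.6416 (R=-4.0000) → pose (-2.9177, -4.0103, 2.6416)
step 2: θ'=2.6416 (straight) → pose (-5.9892, -2.3323, 2.6416)
step 3: θ'=3.6416 (R=-0.7500) → pose (-5.2701, -2.3323, 3.6416)
step 4: θ'=2.3916 (R=-1.0000) → pose (-6.4312, -2.1864, 2.3916)
step 5: θ'=0.3916 (R=-1.5000) → pose (-5.9812, 0.2975, 0.3916)
step 6: θ'=-1.8584 (R=0.6667) → pose (-6.8749, 1.1028, -1.8584)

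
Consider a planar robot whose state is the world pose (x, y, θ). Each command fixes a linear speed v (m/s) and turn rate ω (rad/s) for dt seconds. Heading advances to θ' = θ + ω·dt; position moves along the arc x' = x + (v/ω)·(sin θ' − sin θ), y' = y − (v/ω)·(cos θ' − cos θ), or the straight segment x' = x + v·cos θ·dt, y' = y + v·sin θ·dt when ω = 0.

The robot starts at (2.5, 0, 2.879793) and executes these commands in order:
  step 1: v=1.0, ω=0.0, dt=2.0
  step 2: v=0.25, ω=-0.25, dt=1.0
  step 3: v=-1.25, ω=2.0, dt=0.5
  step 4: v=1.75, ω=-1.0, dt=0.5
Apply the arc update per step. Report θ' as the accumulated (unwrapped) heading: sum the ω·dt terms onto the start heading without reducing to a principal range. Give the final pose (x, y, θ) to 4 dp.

step 1: θ'=2.8798 (straight) → pose (0.5681, 0.5176, 2.8798)
step 2: θ'=2.6298 (R=-1.0000) → pose (0.3372, 0.6117, 2.6298)
step 3: θ'=3.6298 (R=-0.6250) → pose (0.9365, 0.6046, 3.6298)
step 4: θ'=3.1298 (R=-1.7500) → pose (0.0950, 0.4003, 3.1298)

(0.0950, 0.4003, 3.1298)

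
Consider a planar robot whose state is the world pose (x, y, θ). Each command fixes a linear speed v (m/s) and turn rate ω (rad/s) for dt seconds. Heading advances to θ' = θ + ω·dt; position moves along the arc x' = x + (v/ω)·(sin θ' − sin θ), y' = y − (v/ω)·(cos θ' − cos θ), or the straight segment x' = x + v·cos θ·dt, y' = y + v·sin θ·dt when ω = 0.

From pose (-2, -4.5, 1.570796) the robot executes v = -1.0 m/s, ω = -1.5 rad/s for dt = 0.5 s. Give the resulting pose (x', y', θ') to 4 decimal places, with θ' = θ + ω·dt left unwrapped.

(-2.1789, -4.9544, 0.8208)

θ' = 1.5708 + -1.5·0.5 = 0.8208
R = v/ω = -1.0/-1.5 = 0.6667
x' = -2 + 0.6667·(sin 0.8208 − sin 1.5708) = -2.1789
y' = -4.5 − 0.6667·(cos 0.8208 − cos 1.5708) = -4.9544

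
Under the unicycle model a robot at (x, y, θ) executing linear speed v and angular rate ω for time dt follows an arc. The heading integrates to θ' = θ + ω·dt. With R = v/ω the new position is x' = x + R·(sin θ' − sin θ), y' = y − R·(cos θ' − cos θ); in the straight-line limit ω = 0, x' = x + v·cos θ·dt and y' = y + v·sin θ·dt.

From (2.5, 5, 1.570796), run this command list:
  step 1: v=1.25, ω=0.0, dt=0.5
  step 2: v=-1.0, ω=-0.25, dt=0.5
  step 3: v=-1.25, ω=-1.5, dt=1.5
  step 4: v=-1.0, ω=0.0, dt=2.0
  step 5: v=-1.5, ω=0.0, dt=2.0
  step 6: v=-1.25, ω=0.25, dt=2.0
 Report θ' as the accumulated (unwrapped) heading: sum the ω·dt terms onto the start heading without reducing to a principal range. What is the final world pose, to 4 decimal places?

step 1: θ'=1.5708 (straight) → pose (2.5000, 5.6250, 1.5708)
step 2: θ'=1.4458 (R=4.0000) → pose (2.4688, 5.1263, 1.4458)
step 3: θ'=-0.8042 (R=0.8333) → pose (1.0417, 4.6521, -0.8042)
step 4: θ'=-0.8042 (straight) → pose (-0.3456, 6.0927, -0.8042)
step 5: θ'=-0.8042 (straight) → pose (-2.4267, 8.2535, -0.8042)
step 6: θ'=-0.3042 (R=-5.0000) → pose (-4.5304, 9.5555, -0.3042)

(-4.5304, 9.5555, -0.3042)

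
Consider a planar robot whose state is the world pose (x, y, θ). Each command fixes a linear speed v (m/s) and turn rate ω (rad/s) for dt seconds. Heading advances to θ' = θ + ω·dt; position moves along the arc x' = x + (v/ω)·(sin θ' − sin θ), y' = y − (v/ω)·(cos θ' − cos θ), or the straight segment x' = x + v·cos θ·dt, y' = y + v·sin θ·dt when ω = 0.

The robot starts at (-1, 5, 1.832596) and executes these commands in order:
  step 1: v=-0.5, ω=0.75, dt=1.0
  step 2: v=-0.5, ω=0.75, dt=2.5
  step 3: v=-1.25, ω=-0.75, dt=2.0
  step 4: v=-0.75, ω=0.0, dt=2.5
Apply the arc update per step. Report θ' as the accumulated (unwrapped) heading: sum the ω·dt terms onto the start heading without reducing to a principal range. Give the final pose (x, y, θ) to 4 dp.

step 1: θ'=2.5826 (R=-0.6667) → pose (-0.7096, 4.6074, 2.5826)
step 2: θ'=4.4576 (R=-0.6667) → pose (0.2891, 5.0045, 4.4576)
step 3: θ'=2.9576 (R=1.6667) → pose (2.2069, 6.2230, 2.9576)
step 4: θ'=2.9576 (straight) → pose (4.0502, 5.8799, 2.9576)

(4.0502, 5.8799, 2.9576)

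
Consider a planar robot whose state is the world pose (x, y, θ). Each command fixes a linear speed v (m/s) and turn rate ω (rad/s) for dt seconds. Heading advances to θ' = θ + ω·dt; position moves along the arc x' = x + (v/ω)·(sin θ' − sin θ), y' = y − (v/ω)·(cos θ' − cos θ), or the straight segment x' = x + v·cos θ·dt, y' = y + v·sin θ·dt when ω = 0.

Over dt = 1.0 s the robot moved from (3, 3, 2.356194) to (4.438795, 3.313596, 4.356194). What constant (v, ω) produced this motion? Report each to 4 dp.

Δθ = 4.356194 − 2.356194 = 2.000000
ω = Δθ/dt = 2.000000/1.0 = 2.0000
R = Δx/(sin θ' − sin θ) = -0.8750
v = R·ω = -0.8750·2.0000 = -1.7500

v = -1.7500, ω = 2.0000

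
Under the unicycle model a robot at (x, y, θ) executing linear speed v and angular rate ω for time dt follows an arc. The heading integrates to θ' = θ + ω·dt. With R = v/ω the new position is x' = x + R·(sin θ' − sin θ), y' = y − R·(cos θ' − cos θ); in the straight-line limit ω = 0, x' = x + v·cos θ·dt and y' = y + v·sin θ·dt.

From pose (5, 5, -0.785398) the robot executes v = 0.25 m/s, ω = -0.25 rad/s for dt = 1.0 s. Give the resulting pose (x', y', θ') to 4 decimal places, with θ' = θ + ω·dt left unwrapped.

(5.1530, 4.8031, -1.0354)

θ' = -0.7854 + -0.25·1.0 = -1.0354
R = v/ω = 0.25/-0.25 = -1.0000
x' = 5 + -1.0000·(sin -1.0354 − sin -0.7854) = 5.1530
y' = 5 − -1.0000·(cos -1.0354 − cos -0.7854) = 4.8031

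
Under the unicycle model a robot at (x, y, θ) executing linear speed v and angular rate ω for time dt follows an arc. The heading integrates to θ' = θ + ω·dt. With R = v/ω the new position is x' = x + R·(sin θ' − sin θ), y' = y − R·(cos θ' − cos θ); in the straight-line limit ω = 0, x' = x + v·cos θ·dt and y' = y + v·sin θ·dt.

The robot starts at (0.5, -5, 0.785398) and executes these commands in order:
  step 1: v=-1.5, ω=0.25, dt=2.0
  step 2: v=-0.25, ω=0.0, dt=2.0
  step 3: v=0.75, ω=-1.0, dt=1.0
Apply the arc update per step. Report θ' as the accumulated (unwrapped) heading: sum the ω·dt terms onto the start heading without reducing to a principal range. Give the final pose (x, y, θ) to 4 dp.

step 1: θ'=1.2854 (R=-6.0000) → pose (-1.0147, -7.5534, 1.2854)
step 2: θ'=1.2854 (straight) → pose (-1.1554, -8.0332, 1.2854)
step 3: θ'=0.2854 (R=-0.7500) → pose (-0.6469, -7.5247, 0.2854)

(-0.6469, -7.5247, 0.2854)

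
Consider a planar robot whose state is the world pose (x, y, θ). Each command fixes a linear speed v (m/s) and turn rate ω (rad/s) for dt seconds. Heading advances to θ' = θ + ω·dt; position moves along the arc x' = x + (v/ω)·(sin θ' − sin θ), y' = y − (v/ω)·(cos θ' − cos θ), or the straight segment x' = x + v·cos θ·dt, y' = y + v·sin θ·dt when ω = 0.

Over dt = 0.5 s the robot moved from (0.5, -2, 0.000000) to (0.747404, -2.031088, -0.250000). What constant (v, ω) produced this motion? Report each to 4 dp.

Δθ = -0.250000 − 0.000000 = -0.250000
ω = Δθ/dt = -0.250000/0.5 = -0.5000
R = Δx/(sin θ' − sin θ) = -1.0000
v = R·ω = -1.0000·-0.5000 = 0.5000

v = 0.5000, ω = -0.5000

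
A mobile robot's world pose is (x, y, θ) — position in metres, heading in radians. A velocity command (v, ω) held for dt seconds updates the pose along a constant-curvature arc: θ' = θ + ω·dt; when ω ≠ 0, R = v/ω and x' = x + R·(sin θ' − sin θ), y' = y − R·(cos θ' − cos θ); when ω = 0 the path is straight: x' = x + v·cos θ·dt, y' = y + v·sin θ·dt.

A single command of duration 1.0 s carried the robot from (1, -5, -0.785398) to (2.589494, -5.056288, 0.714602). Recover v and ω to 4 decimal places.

v = 1.7500, ω = 1.5000

Δθ = 0.714602 − -0.785398 = 1.500000
ω = Δθ/dt = 1.500000/1.0 = 1.5000
R = Δx/(sin θ' − sin θ) = 1.1667
v = R·ω = 1.1667·1.5000 = 1.7500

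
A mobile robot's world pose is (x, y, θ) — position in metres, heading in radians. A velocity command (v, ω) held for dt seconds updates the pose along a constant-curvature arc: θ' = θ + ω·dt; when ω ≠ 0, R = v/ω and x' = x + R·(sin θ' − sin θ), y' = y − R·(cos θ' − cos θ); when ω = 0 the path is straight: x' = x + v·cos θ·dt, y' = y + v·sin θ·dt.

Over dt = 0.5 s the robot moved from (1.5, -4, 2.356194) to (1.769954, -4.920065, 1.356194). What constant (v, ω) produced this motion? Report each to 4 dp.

v = -2.0000, ω = -2.0000

Δθ = 1.356194 − 2.356194 = -1.000000
ω = Δθ/dt = -1.000000/0.5 = -2.0000
R = −Δy/(cos θ' − cos θ) = 1.0000
v = R·ω = 1.0000·-2.0000 = -2.0000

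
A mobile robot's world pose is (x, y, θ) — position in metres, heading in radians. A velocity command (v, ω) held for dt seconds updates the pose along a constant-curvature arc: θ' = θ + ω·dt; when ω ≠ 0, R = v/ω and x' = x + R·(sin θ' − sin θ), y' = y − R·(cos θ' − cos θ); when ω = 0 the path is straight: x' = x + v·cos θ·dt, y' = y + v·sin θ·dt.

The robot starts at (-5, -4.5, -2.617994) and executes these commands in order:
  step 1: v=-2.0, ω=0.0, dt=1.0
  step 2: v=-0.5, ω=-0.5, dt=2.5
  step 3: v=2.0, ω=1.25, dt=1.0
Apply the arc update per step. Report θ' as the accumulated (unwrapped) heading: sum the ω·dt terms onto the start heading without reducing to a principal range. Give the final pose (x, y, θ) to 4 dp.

(-3.9665, -3.4289, -2.6180)

step 1: θ'=-2.6180 (straight) → pose (-3.2679, -3.5000, -2.6180)
step 2: θ'=-3.8680 (R=1.0000) → pose (-2.1038, -3.6185, -3.8680)
step 3: θ'=-2.6180 (R=1.6000) → pose (-3.9665, -3.4289, -2.6180)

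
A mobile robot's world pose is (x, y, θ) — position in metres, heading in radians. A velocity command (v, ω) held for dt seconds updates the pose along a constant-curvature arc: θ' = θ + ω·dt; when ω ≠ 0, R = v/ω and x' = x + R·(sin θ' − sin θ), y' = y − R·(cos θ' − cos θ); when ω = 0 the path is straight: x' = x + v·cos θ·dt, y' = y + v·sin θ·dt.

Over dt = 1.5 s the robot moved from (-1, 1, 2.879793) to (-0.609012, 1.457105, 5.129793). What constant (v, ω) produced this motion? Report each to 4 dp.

Δθ = 5.129793 − 2.879793 = 2.250000
ω = Δθ/dt = 2.250000/1.5 = 1.5000
R = −Δy/(cos θ' − cos θ) = -0.3333
v = R·ω = -0.3333·1.5000 = -0.5000

v = -0.5000, ω = 1.5000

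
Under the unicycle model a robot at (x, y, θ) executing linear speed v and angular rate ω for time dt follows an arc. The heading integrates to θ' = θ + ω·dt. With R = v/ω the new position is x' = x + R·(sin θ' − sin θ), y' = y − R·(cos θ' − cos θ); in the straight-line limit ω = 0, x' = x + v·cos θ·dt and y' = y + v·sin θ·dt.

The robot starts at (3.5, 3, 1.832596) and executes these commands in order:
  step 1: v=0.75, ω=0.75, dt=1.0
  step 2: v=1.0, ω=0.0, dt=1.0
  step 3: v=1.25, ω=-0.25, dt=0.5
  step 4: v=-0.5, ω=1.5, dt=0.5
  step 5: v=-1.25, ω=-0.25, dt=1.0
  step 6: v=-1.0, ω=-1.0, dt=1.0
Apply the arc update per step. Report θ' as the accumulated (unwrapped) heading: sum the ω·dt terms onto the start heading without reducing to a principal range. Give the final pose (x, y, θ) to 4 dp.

(3.9292, 3.7293, 1.9576)

step 1: θ'=2.5826 (R=1.0000) → pose (3.0644, 3.5890, 2.5826)
step 2: θ'=2.5826 (straight) → pose (2.2166, 4.1193, 2.5826)
step 3: θ'=2.4576 (R=-5.0000) → pose (1.7088, 4.4830, 2.4576)
step 4: θ'=3.2076 (R=-0.3333) → pose (1.9414, 4.4087, 3.2076)
step 5: θ'=2.9576 (R=5.0000) → pose (3.1860, 4.3352, 2.9576)
step 6: θ'=1.9576 (R=1.0000) → pose (3.9292, 3.7293, 1.9576)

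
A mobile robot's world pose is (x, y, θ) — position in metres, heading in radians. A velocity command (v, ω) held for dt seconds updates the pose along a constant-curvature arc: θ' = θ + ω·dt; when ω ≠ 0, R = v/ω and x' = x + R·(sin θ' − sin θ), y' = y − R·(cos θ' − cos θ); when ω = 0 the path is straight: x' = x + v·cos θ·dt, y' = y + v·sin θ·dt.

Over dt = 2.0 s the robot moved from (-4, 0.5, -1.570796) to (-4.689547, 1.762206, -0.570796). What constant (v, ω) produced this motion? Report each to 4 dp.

v = -0.7500, ω = 0.5000

Δθ = -0.570796 − -1.570796 = 1.000000
ω = Δθ/dt = 1.000000/2.0 = 0.5000
R = −Δy/(cos θ' − cos θ) = -1.5000
v = R·ω = -1.5000·0.5000 = -0.7500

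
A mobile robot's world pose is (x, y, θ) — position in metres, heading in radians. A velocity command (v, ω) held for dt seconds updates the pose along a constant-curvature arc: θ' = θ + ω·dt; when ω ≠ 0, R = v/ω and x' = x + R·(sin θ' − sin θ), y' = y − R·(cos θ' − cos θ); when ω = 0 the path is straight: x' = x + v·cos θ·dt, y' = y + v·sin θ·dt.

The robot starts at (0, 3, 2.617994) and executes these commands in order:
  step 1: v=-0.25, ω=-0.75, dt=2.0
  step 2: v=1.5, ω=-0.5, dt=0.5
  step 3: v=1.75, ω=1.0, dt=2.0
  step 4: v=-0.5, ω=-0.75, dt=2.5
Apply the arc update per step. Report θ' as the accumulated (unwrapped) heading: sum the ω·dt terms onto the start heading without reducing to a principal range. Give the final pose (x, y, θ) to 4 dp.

(0.0575, 5.0022, 0.9930)

step 1: θ'=1.1180 (R=0.3333) → pose (0.1331, 2.5655, 1.1180)
step 2: θ'=0.8680 (R=-3.0000) → pose (0.5416, 3.1921, 0.8680)
step 3: θ'=2.8680 (R=1.7500) → pose (-0.3208, 6.0081, 2.8680)
step 4: θ'=0.9930 (R=0.6667) → pose (0.0575, 5.0022, 0.9930)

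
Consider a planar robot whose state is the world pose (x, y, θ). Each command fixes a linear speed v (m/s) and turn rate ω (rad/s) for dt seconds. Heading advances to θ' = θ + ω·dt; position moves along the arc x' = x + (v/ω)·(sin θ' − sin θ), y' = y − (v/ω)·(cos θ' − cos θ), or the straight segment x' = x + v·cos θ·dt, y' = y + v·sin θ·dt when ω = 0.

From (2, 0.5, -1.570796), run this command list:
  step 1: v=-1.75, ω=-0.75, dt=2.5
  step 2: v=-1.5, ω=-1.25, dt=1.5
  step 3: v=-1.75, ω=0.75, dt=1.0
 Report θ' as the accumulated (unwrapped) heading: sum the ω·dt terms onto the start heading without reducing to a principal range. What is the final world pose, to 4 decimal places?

(5.2621, -0.7675, -4.5708)

step 1: θ'=-3.4458 (R=2.3333) → pose (5.0322, 2.7262, -3.4458)
step 2: θ'=-5.3208 (R=1.2000) → pose (5.6575, 0.8954, -5.3208)
step 3: θ'=-4.5708 (R=-2.3333) → pose (5.2621, -0.7675, -4.5708)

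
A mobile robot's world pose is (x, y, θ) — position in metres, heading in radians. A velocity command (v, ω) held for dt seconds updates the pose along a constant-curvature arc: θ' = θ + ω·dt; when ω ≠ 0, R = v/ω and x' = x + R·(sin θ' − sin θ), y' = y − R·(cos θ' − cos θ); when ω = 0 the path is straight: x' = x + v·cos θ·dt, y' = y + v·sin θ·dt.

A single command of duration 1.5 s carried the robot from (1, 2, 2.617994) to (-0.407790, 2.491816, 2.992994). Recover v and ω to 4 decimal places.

v = 1.0000, ω = 0.2500

Δθ = 2.992994 − 2.617994 = 0.375000
ω = Δθ/dt = 0.375000/1.5 = 0.2500
R = Δx/(sin θ' − sin θ) = 4.0000
v = R·ω = 4.0000·0.2500 = 1.0000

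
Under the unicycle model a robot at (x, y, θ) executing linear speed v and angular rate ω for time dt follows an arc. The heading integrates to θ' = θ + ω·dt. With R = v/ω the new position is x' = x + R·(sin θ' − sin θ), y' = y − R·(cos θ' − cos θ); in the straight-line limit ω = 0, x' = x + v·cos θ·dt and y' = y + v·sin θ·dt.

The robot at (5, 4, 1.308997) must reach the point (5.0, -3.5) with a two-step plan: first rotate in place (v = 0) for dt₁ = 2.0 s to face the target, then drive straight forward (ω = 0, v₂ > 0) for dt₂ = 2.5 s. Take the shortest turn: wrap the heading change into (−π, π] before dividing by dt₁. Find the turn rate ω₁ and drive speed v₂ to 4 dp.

ω₁ = -1.4399, v₂ = 3.0000

heading to target = atan2(-3.5−4, 5−5) = -1.5708
Δθ = wrap(-1.5708 − 1.3090) = -2.8798; ω₁ = Δθ/dt₁ = -1.4399
distance = √((5−5)² + (-3.5−4)²) = 7.5000; v₂ = distance/dt₂ = 3.0000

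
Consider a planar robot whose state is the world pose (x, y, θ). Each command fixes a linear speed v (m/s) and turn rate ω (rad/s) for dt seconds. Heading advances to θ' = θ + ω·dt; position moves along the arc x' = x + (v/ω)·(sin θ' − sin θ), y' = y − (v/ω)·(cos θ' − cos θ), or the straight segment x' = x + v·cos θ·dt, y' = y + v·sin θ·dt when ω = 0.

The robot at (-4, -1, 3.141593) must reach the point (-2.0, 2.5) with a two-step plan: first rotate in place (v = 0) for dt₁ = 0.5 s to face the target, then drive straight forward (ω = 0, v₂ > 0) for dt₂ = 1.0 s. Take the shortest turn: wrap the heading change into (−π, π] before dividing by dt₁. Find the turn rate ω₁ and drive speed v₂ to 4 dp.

ω₁ = -4.1799, v₂ = 4.0311

heading to target = atan2(2.5−-1, -2−-4) = 1.0517
Δθ = wrap(1.0517 − 3.1416) = -2.0899; ω₁ = Δθ/dt₁ = -4.1799
distance = √((-2−-4)² + (2.5−-1)²) = 4.0311; v₂ = distance/dt₂ = 4.0311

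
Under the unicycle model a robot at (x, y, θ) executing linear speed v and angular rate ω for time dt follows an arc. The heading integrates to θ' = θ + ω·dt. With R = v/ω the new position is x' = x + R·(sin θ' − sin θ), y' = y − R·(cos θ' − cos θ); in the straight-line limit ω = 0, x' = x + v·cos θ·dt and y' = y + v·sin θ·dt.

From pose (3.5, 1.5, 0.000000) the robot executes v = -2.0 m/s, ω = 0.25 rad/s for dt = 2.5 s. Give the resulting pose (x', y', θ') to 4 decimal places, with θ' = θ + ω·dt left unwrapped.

θ' = 0.0000 + 0.25·2.5 = 0.6250
R = v/ω = -2.0/0.25 = -8.0000
x' = 3.5 + -8.0000·(sin 0.6250 − sin 0.0000) = -1.1808
y' = 1.5 − -8.0000·(cos 0.6250 − cos 0.0000) = -0.0123

(-1.1808, -0.0123, 0.6250)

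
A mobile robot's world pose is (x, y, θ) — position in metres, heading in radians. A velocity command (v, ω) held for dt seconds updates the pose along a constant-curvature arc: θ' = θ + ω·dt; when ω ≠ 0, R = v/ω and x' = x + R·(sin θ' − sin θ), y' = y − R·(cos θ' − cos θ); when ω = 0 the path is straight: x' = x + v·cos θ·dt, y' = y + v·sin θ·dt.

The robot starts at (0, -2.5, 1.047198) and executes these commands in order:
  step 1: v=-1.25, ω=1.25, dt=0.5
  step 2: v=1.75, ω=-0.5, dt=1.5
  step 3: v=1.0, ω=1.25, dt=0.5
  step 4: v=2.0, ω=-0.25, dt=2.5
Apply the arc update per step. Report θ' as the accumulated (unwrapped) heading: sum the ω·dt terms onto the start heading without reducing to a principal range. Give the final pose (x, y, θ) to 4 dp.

step 1: θ'=1.6722 (R=-1.0000) → pose (-0.1288, -3.1012, 1.6722)
step 2: θ'=0.9222 (R=-3.5000) → pose (0.5639, -0.6327, 0.9222)
step 3: θ'=1.5472 (R=0.8000) → pose (0.7262, -0.1683, 1.5472)
step 4: θ'=0.9222 (R=-8.0000) → pose (2.3485, 4.4755, 0.9222)

(2.3485, 4.4755, 0.9222)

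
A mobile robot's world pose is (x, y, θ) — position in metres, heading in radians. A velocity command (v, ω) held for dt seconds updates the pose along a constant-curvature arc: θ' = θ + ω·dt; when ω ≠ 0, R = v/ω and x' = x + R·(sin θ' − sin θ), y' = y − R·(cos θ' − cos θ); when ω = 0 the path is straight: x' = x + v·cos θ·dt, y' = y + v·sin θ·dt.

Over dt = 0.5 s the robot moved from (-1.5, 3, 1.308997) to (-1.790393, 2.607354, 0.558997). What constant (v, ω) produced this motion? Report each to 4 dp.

Δθ = 0.558997 − 1.308997 = -0.750000
ω = Δθ/dt = -0.750000/0.5 = -1.5000
R = −Δy/(cos θ' − cos θ) = 0.6667
v = R·ω = 0.6667·-1.5000 = -1.0000

v = -1.0000, ω = -1.5000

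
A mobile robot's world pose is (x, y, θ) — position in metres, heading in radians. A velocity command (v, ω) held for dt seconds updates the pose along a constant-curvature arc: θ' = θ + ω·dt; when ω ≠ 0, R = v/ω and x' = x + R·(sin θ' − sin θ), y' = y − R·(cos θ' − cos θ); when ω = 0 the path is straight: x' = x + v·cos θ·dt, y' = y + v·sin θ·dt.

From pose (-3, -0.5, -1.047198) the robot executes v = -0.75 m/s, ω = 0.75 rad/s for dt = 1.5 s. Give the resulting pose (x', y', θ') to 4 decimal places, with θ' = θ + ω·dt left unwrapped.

(-3.9437, -0.0030, 0.0778)

θ' = -1.0472 + 0.75·1.5 = 0.0778
R = v/ω = -0.75/0.75 = -1.0000
x' = -3 + -1.0000·(sin 0.0778 − sin -1.0472) = -3.9437
y' = -0.5 − -1.0000·(cos 0.0778 − cos -1.0472) = -0.0030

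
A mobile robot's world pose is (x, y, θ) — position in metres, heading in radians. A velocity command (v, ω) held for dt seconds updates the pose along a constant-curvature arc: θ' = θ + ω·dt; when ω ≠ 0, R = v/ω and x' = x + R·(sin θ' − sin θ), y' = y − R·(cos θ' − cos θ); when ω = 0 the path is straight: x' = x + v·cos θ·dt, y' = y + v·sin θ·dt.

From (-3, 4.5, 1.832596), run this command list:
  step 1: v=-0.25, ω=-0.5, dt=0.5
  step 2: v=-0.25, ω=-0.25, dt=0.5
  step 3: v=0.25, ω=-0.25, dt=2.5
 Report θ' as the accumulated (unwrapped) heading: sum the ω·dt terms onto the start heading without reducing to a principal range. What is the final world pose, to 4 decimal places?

step 1: θ'=1.5826 (R=0.5000) → pose (-2.9830, 4.3765, 1.5826)
step 2: θ'=1.4576 (R=1.0000) → pose (-2.9893, 4.2517, 1.4576)
step 3: θ'=0.8326 (R=-1.0000) → pose (-2.7354, 4.8117, 0.8326)

(-2.7354, 4.8117, 0.8326)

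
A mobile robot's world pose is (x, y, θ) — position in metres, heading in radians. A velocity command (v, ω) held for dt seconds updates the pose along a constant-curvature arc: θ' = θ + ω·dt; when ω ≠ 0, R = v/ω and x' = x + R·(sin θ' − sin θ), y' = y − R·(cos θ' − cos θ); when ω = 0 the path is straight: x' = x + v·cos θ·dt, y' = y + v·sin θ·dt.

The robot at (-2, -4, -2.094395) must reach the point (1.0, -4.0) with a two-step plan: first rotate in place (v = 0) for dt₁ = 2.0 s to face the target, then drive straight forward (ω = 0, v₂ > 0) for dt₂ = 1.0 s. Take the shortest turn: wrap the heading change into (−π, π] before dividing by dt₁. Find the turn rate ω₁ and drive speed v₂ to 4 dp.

ω₁ = 1.0472, v₂ = 3.0000

heading to target = atan2(-4−-4, 1−-2) = 0.0000
Δθ = wrap(0.0000 − -2.0944) = 2.0944; ω₁ = Δθ/dt₁ = 1.0472
distance = √((1−-2)² + (-4−-4)²) = 3.0000; v₂ = distance/dt₂ = 3.0000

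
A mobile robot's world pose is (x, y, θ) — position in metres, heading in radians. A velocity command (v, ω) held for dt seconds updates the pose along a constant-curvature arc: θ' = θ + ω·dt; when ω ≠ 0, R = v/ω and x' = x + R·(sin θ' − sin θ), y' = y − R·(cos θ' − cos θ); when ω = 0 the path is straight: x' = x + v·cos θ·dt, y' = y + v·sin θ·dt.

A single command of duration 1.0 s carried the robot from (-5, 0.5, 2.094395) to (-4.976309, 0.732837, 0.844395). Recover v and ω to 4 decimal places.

v = 0.2500, ω = -1.2500

Δθ = 0.844395 − 2.094395 = -1.250000
ω = Δθ/dt = -1.250000/1.0 = -1.2500
R = −Δy/(cos θ' − cos θ) = -0.2000
v = R·ω = -0.2000·-1.2500 = 0.2500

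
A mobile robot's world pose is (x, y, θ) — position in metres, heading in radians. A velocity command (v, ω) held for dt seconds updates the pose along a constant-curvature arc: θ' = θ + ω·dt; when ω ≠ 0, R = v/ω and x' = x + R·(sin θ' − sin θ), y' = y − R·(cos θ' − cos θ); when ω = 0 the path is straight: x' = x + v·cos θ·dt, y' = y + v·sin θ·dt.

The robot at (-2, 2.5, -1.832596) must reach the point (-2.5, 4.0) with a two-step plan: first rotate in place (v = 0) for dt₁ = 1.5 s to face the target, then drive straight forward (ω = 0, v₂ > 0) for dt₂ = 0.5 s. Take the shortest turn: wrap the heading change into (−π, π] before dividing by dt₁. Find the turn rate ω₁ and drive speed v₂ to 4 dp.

heading to target = atan2(4−2.5, -2.5−-2) = 1.8925
Δθ = wrap(1.8925 − -1.8326) = -2.5580; ω₁ = Δθ/dt₁ = -1.7054
distance = √((-2.5−-2)² + (4−2.5)²) = 1.5811; v₂ = distance/dt₂ = 3.1623

ω₁ = -1.7054, v₂ = 3.1623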